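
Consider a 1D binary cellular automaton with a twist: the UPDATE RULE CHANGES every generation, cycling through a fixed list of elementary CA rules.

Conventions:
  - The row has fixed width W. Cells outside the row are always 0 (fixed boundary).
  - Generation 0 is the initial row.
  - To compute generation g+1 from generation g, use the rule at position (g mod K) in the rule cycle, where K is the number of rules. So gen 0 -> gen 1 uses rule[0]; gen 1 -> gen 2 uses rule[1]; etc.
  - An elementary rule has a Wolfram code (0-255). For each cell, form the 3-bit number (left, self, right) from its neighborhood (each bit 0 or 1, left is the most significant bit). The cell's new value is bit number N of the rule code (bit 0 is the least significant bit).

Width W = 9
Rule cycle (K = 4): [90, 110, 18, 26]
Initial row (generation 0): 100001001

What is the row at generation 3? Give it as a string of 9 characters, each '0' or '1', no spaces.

Answer: 000000001

Derivation:
Gen 0: 100001001
Gen 1 (rule 90): 010010110
Gen 2 (rule 110): 110111110
Gen 3 (rule 18): 000000001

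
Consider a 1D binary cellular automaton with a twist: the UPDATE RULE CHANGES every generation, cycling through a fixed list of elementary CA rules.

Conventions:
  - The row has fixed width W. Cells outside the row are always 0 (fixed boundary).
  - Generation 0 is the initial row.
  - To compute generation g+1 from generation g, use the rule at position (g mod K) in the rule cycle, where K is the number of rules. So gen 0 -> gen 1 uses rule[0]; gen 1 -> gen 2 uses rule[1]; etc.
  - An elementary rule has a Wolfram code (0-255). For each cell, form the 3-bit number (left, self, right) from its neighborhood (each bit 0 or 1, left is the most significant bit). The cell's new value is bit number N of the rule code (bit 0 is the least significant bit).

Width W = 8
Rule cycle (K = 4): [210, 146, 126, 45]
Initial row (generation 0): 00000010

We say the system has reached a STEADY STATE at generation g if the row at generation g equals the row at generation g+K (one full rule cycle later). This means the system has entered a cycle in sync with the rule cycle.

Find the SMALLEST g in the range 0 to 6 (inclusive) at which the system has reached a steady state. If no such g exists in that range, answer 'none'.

Gen 0: 00000010
Gen 1 (rule 210): 00000101
Gen 2 (rule 146): 00001000
Gen 3 (rule 126): 00011100
Gen 4 (rule 45): 11010001
Gen 5 (rule 210): 01001010
Gen 6 (rule 146): 10110001
Gen 7 (rule 126): 11111011
Gen 8 (rule 45): 10000110
Gen 9 (rule 210): 01001011
Gen 10 (rule 146): 10110000

Answer: none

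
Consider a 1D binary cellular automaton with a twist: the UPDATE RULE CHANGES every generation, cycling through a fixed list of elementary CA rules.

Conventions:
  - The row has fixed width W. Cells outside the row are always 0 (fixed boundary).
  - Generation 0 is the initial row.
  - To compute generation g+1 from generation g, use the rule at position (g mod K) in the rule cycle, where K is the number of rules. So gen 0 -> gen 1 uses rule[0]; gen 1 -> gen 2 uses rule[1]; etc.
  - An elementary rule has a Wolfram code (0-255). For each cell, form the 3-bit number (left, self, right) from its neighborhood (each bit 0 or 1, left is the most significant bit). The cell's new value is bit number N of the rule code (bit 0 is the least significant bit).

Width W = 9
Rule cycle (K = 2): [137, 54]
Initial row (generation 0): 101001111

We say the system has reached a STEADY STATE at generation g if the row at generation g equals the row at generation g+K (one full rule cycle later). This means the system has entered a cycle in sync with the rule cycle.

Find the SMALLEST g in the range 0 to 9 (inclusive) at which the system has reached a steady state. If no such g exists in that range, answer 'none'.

Gen 0: 101001111
Gen 1 (rule 137): 000001110
Gen 2 (rule 54): 000010001
Gen 3 (rule 137): 111000100
Gen 4 (rule 54): 000101110
Gen 5 (rule 137): 110001100
Gen 6 (rule 54): 001010010
Gen 7 (rule 137): 100000000
Gen 8 (rule 54): 110000000
Gen 9 (rule 137): 100111111
Gen 10 (rule 54): 111000000
Gen 11 (rule 137): 110011111

Answer: none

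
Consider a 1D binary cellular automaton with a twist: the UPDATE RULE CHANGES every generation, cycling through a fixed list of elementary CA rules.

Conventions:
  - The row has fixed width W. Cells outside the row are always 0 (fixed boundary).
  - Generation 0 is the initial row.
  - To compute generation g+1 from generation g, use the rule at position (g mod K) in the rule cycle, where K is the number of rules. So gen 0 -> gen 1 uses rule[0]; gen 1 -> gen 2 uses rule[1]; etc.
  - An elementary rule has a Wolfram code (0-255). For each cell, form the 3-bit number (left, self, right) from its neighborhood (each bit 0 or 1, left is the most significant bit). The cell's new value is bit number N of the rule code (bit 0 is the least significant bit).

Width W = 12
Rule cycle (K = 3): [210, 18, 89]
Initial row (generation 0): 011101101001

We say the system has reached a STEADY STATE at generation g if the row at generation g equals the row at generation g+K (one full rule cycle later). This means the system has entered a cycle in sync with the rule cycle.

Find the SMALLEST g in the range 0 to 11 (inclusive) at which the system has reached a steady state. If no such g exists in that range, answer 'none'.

Answer: none

Derivation:
Gen 0: 011101101001
Gen 1 (rule 210): 101100100110
Gen 2 (rule 18): 000011011001
Gen 3 (rule 89): 111011011100
Gen 4 (rule 210): 011001001110
Gen 5 (rule 18): 100110110001
Gen 6 (rule 89): 010110111100
Gen 7 (rule 210): 100010011110
Gen 8 (rule 18): 010101100001
Gen 9 (rule 89): 000001111100
Gen 10 (rule 210): 000010111110
Gen 11 (rule 18): 000100000001
Gen 12 (rule 89): 110011111100
Gen 13 (rule 210): 011101111110
Gen 14 (rule 18): 100000000001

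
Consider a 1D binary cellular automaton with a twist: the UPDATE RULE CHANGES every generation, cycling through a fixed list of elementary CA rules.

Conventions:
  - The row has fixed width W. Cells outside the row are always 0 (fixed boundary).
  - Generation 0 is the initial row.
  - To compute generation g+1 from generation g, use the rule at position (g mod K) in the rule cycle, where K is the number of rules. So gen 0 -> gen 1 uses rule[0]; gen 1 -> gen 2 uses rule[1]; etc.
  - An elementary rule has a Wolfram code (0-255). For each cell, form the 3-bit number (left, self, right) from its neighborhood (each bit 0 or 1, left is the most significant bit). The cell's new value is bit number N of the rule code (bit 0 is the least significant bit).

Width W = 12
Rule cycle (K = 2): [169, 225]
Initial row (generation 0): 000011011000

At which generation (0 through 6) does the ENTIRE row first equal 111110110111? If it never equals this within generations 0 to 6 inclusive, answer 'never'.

Gen 0: 000011011000
Gen 1 (rule 169): 111010110011
Gen 2 (rule 225): 011101010001
Gen 3 (rule 169): 011010100100
Gen 4 (rule 225): 001101000001
Gen 5 (rule 169): 101010011100
Gen 6 (rule 225): 010100001101

Answer: never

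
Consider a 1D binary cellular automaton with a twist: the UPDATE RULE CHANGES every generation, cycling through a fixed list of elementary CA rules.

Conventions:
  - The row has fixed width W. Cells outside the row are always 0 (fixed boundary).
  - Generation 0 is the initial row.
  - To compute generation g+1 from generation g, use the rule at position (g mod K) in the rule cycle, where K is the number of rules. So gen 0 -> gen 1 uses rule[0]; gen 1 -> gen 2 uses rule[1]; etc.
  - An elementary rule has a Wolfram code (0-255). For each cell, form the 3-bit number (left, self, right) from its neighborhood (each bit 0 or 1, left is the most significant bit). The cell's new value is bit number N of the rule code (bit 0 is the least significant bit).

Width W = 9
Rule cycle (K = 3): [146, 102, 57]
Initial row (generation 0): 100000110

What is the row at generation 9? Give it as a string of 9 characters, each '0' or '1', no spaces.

Answer: 011001010

Derivation:
Gen 0: 100000110
Gen 1 (rule 146): 010001001
Gen 2 (rule 102): 110011011
Gen 3 (rule 57): 101010110
Gen 4 (rule 146): 000000001
Gen 5 (rule 102): 000000011
Gen 6 (rule 57): 111111010
Gen 7 (rule 146): 011110001
Gen 8 (rule 102): 100010011
Gen 9 (rule 57): 011001010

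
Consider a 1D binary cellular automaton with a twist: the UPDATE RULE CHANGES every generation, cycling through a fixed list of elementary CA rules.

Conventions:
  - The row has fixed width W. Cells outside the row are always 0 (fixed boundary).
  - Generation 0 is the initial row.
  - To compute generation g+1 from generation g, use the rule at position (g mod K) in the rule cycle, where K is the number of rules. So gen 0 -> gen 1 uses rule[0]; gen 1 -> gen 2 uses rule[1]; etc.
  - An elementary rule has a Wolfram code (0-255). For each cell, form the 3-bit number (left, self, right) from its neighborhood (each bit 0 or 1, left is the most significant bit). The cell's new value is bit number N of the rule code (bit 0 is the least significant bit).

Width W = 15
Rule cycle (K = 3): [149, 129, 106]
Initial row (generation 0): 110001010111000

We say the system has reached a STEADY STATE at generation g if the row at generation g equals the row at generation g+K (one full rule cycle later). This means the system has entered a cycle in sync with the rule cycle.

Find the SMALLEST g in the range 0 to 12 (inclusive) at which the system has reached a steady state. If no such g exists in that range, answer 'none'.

Answer: none

Derivation:
Gen 0: 110001010111000
Gen 1 (rule 149): 001101010010111
Gen 2 (rule 129): 100000000000010
Gen 3 (rule 106): 000000000000100
Gen 4 (rule 149): 111111111110111
Gen 5 (rule 129): 011111111100010
Gen 6 (rule 106): 110000000100100
Gen 7 (rule 149): 001111110110111
Gen 8 (rule 129): 100111100000010
Gen 9 (rule 106): 001100100000100
Gen 10 (rule 149): 100010111110111
Gen 11 (rule 129): 001000011100010
Gen 12 (rule 106): 010000110100100
Gen 13 (rule 149): 011110000110111
Gen 14 (rule 129): 001100110000010
Gen 15 (rule 106): 011101110000100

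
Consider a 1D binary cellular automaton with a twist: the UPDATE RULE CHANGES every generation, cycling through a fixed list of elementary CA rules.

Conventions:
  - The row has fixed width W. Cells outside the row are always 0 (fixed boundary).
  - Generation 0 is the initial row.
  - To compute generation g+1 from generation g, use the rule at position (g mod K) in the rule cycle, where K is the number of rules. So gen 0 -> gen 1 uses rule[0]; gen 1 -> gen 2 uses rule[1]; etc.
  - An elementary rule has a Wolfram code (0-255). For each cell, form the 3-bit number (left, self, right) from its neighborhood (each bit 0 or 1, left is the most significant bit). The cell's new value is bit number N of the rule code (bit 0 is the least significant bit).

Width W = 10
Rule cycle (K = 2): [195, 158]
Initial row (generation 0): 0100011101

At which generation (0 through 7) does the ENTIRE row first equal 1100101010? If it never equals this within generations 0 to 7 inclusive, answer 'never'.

Answer: 6

Derivation:
Gen 0: 0100011101
Gen 1 (rule 195): 1001101100
Gen 2 (rule 158): 1111001010
Gen 3 (rule 195): 0111010000
Gen 4 (rule 158): 1110011000
Gen 5 (rule 195): 0110101011
Gen 6 (rule 158): 1100101010
Gen 7 (rule 195): 0101000000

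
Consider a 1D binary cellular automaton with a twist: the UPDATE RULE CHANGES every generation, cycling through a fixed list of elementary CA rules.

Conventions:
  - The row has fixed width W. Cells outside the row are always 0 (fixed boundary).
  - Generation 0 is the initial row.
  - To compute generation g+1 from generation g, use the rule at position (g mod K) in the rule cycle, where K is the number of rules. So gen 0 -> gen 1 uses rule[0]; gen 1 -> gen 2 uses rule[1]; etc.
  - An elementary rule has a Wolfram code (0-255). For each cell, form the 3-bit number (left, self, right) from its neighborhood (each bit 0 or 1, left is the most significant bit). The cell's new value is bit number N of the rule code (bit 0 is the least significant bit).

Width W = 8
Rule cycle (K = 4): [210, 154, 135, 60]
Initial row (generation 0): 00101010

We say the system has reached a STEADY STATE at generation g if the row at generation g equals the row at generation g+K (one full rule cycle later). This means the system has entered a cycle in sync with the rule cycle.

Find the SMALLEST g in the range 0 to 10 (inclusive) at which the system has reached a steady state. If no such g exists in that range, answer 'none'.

Answer: none

Derivation:
Gen 0: 00101010
Gen 1 (rule 210): 01000001
Gen 2 (rule 154): 10100010
Gen 3 (rule 135): 10101110
Gen 4 (rule 60): 11111001
Gen 5 (rule 210): 01111110
Gen 6 (rule 154): 11111101
Gen 7 (rule 135): 01111001
Gen 8 (rule 60): 01000101
Gen 9 (rule 210): 10101000
Gen 10 (rule 154): 00000100
Gen 11 (rule 135): 11111101
Gen 12 (rule 60): 10000011
Gen 13 (rule 210): 01000101
Gen 14 (rule 154): 10101000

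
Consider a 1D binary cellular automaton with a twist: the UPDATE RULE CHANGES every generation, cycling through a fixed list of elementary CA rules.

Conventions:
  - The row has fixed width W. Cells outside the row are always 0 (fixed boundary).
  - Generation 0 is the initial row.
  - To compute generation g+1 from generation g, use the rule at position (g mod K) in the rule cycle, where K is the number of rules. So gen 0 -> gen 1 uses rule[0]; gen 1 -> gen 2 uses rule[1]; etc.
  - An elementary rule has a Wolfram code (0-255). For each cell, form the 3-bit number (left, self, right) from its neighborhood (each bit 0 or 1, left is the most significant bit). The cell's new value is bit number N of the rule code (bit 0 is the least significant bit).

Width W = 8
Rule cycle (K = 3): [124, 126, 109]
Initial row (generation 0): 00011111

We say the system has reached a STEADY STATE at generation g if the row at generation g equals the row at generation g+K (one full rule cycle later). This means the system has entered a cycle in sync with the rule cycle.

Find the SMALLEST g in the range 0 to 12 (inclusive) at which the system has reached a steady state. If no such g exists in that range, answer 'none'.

Gen 0: 00011111
Gen 1 (rule 124): 00010001
Gen 2 (rule 126): 00111011
Gen 3 (rule 109): 10101111
Gen 4 (rule 124): 11111001
Gen 5 (rule 126): 10001111
Gen 6 (rule 109): 10101001
Gen 7 (rule 124): 11111101
Gen 8 (rule 126): 10000111
Gen 9 (rule 109): 10110101
Gen 10 (rule 124): 11111111
Gen 11 (rule 126): 10000001
Gen 12 (rule 109): 10111101
Gen 13 (rule 124): 11100111
Gen 14 (rule 126): 10111101
Gen 15 (rule 109): 11100111

Answer: none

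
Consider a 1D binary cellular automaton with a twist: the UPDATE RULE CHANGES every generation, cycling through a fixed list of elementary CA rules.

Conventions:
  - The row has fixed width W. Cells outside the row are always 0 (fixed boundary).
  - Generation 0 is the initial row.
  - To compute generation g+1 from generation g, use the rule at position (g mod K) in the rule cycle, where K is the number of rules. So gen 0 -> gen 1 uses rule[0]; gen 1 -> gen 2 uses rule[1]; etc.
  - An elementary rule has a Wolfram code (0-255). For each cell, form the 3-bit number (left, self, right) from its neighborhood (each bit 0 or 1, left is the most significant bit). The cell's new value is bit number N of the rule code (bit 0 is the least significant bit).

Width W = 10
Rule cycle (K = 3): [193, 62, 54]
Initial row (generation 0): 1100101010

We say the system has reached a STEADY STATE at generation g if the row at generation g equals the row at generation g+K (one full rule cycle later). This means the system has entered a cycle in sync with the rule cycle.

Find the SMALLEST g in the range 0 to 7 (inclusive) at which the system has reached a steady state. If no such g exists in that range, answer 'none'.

Gen 0: 1100101010
Gen 1 (rule 193): 0100000000
Gen 2 (rule 62): 1110000000
Gen 3 (rule 54): 0001000000
Gen 4 (rule 193): 1100011111
Gen 5 (rule 62): 1010110000
Gen 6 (rule 54): 1111001000
Gen 7 (rule 193): 0111000011
Gen 8 (rule 62): 1100100110
Gen 9 (rule 54): 0011111001
Gen 10 (rule 193): 1001111000

Answer: none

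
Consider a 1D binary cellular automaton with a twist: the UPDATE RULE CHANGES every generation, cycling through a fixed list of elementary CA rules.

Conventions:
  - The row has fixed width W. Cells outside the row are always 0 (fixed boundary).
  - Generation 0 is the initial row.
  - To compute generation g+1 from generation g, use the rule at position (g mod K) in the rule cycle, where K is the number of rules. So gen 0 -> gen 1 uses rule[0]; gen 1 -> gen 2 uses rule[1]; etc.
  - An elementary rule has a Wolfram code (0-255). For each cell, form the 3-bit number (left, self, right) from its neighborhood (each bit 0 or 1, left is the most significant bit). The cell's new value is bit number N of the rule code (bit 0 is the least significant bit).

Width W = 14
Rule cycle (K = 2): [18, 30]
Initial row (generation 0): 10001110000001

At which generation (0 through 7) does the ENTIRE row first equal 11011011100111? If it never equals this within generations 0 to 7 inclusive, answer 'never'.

Gen 0: 10001110000001
Gen 1 (rule 18): 01010001000010
Gen 2 (rule 30): 11011011100111
Gen 3 (rule 18): 00000000011000
Gen 4 (rule 30): 00000000110100
Gen 5 (rule 18): 00000001000010
Gen 6 (rule 30): 00000011100111
Gen 7 (rule 18): 00000100011000

Answer: 2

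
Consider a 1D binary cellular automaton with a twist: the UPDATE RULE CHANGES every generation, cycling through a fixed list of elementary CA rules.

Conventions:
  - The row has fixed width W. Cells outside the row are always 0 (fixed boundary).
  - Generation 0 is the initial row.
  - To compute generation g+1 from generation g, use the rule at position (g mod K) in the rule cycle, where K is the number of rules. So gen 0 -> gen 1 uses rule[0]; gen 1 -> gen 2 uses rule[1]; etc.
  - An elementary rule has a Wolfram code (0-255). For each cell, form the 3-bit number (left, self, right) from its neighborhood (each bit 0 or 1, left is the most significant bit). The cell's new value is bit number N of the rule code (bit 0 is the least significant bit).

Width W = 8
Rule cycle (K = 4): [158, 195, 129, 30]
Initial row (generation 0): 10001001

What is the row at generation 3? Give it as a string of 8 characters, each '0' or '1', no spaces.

Answer: 00000110

Derivation:
Gen 0: 10001001
Gen 1 (rule 158): 11011111
Gen 2 (rule 195): 01001111
Gen 3 (rule 129): 00000110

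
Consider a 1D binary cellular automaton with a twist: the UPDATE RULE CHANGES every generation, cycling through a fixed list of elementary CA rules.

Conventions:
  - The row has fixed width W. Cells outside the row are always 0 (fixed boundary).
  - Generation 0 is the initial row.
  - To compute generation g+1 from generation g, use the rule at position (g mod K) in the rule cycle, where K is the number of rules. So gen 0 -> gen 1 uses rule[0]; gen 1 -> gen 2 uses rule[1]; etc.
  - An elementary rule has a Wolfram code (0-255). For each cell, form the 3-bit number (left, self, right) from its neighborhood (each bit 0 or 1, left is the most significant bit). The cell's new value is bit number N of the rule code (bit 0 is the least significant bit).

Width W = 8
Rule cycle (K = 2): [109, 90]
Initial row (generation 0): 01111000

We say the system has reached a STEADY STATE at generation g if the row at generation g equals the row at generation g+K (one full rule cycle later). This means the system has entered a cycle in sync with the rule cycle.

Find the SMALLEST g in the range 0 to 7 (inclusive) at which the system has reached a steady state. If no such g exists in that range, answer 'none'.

Answer: none

Derivation:
Gen 0: 01111000
Gen 1 (rule 109): 01001011
Gen 2 (rule 90): 10110011
Gen 3 (rule 109): 11110011
Gen 4 (rule 90): 10011111
Gen 5 (rule 109): 10010001
Gen 6 (rule 90): 01101010
Gen 7 (rule 109): 01111110
Gen 8 (rule 90): 11000011
Gen 9 (rule 109): 11011011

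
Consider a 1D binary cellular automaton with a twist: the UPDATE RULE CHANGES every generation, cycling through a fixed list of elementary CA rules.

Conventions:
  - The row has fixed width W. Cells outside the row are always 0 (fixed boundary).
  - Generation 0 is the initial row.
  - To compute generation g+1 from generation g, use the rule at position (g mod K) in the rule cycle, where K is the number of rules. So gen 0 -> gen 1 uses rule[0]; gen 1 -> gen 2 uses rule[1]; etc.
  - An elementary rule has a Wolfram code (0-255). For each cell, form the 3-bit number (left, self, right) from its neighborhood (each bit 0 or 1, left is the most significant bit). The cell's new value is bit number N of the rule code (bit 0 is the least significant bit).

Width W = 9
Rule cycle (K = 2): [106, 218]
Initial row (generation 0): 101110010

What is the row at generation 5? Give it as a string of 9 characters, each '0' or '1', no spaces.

Gen 0: 101110010
Gen 1 (rule 106): 011010100
Gen 2 (rule 218): 111000010
Gen 3 (rule 106): 101000100
Gen 4 (rule 218): 000101010
Gen 5 (rule 106): 001010100

Answer: 001010100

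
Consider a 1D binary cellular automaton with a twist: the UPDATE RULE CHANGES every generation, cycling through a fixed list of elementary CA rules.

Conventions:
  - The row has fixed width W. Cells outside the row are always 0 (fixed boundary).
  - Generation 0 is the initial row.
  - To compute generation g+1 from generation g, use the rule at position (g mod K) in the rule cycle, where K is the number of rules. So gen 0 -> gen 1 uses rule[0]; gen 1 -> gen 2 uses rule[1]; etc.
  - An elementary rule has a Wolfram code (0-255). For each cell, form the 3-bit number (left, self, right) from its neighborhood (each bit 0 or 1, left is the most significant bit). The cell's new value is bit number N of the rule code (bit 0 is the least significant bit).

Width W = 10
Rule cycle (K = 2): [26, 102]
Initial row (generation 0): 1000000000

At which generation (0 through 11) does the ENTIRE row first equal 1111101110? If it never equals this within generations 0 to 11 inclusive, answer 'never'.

Gen 0: 1000000000
Gen 1 (rule 26): 0100000000
Gen 2 (rule 102): 1100000000
Gen 3 (rule 26): 1010000000
Gen 4 (rule 102): 1110000000
Gen 5 (rule 26): 1001000000
Gen 6 (rule 102): 1011000000
Gen 7 (rule 26): 0010100000
Gen 8 (rule 102): 0111100000
Gen 9 (rule 26): 1100010000
Gen 10 (rule 102): 0100110000
Gen 11 (rule 26): 1011101000

Answer: never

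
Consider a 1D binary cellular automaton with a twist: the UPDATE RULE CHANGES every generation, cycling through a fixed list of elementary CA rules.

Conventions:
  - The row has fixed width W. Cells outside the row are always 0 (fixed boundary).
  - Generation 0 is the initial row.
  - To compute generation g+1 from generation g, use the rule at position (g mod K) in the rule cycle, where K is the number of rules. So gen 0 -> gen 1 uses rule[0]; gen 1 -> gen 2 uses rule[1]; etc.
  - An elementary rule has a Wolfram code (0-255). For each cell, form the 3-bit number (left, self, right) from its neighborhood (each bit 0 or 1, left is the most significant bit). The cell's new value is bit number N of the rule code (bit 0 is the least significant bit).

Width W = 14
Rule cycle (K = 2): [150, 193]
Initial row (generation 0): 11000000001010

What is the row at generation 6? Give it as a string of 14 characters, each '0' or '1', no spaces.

Answer: 01100011100110

Derivation:
Gen 0: 11000000001010
Gen 1 (rule 150): 00100000011011
Gen 2 (rule 193): 10001111001001
Gen 3 (rule 150): 11010110111111
Gen 4 (rule 193): 01000010011111
Gen 5 (rule 150): 11100111101110
Gen 6 (rule 193): 01100011100110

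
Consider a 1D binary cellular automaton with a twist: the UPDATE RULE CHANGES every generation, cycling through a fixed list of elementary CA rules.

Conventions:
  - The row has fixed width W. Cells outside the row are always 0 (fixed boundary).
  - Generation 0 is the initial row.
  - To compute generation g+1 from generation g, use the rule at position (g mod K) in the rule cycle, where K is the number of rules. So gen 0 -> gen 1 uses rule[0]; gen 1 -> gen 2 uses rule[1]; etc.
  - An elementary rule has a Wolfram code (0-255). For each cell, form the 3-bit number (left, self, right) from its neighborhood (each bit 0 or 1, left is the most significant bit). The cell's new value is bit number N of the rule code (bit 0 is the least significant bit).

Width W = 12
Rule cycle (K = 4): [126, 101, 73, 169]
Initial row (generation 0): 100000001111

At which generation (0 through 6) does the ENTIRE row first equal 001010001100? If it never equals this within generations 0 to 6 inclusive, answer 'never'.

Answer: never

Derivation:
Gen 0: 100000001111
Gen 1 (rule 126): 110000011001
Gen 2 (rule 101): 010111001001
Gen 3 (rule 73): 000101000000
Gen 4 (rule 169): 110010011111
Gen 5 (rule 126): 111111110001
Gen 6 (rule 101): 000000010101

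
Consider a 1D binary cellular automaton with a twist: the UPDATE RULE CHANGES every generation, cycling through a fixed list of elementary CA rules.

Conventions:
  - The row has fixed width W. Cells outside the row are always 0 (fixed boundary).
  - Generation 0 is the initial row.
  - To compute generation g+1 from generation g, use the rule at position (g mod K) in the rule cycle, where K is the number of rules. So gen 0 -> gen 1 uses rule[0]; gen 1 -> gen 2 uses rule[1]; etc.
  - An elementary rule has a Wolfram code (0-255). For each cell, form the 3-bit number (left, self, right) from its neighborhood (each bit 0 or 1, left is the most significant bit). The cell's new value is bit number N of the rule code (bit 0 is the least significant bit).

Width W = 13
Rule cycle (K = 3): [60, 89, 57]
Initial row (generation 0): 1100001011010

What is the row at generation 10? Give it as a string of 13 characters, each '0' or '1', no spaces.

Answer: 1111110000110

Derivation:
Gen 0: 1100001011010
Gen 1 (rule 60): 1010001110111
Gen 2 (rule 89): 0001101010101
Gen 3 (rule 57): 1101010101010
Gen 4 (rule 60): 1011111111111
Gen 5 (rule 89): 0010000000001
Gen 6 (rule 57): 1001111111100
Gen 7 (rule 60): 1101000000010
Gen 8 (rule 89): 1100111111001
Gen 9 (rule 57): 1010100000100
Gen 10 (rule 60): 1111110000110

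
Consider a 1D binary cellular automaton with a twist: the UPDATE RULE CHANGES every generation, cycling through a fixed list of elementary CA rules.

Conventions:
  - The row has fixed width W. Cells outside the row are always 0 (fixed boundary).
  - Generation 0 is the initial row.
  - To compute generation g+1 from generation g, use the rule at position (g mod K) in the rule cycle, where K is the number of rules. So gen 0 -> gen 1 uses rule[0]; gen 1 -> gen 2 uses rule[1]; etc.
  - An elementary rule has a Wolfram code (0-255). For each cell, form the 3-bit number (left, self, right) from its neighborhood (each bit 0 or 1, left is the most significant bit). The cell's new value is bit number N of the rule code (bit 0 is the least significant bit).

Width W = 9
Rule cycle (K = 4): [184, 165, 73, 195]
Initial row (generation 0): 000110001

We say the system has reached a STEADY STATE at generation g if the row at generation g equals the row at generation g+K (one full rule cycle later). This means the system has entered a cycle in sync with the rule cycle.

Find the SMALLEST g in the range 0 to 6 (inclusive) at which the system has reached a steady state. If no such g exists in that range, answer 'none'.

Gen 0: 000110001
Gen 1 (rule 184): 000101000
Gen 2 (rule 165): 110111011
Gen 3 (rule 73): 110101011
Gen 4 (rule 195): 010000001
Gen 5 (rule 184): 001000000
Gen 6 (rule 165): 101011111
Gen 7 (rule 73): 000010001
Gen 8 (rule 195): 111100110
Gen 9 (rule 184): 111010101
Gen 10 (rule 165): 010111111

Answer: none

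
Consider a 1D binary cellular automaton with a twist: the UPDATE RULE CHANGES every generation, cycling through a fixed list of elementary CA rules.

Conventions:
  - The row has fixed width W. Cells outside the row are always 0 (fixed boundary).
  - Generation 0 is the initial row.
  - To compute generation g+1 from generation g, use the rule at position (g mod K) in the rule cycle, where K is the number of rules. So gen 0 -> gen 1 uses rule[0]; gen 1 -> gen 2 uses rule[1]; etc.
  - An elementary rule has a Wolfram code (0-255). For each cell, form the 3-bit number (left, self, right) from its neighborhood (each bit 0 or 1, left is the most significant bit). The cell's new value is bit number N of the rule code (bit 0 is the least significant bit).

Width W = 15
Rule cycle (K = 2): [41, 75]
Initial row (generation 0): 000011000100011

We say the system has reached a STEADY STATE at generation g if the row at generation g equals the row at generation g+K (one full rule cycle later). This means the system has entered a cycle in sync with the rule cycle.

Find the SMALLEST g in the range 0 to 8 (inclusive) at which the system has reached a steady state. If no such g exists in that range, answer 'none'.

Answer: none

Derivation:
Gen 0: 000011000100011
Gen 1 (rule 41): 111010010001010
Gen 2 (rule 75): 101000100110000
Gen 3 (rule 41): 010010000100111
Gen 4 (rule 75): 100100111001101
Gen 5 (rule 41): 000000100001010
Gen 6 (rule 75): 111111001110000
Gen 7 (rule 41): 100000001000111
Gen 8 (rule 75): 001111110011101
Gen 9 (rule 41): 101000000010010
Gen 10 (rule 75): 000011111100100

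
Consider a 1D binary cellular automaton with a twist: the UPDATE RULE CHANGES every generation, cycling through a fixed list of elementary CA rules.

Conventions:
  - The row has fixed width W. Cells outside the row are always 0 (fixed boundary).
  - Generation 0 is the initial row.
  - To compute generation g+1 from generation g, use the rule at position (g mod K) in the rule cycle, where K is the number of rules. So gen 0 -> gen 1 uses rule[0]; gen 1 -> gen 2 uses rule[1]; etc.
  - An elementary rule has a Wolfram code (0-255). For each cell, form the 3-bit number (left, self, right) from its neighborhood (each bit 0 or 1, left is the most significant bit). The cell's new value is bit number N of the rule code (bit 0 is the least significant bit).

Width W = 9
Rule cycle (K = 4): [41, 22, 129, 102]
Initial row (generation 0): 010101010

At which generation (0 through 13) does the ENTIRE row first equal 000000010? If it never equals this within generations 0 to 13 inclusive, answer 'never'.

Gen 0: 010101010
Gen 1 (rule 41): 001010100
Gen 2 (rule 22): 011010110
Gen 3 (rule 129): 000000000
Gen 4 (rule 102): 000000000
Gen 5 (rule 41): 111111111
Gen 6 (rule 22): 000000000
Gen 7 (rule 129): 111111111
Gen 8 (rule 102): 000000001
Gen 9 (rule 41): 111111100
Gen 10 (rule 22): 000000010
Gen 11 (rule 129): 111111000
Gen 12 (rule 102): 000001000
Gen 13 (rule 41): 111100011

Answer: 10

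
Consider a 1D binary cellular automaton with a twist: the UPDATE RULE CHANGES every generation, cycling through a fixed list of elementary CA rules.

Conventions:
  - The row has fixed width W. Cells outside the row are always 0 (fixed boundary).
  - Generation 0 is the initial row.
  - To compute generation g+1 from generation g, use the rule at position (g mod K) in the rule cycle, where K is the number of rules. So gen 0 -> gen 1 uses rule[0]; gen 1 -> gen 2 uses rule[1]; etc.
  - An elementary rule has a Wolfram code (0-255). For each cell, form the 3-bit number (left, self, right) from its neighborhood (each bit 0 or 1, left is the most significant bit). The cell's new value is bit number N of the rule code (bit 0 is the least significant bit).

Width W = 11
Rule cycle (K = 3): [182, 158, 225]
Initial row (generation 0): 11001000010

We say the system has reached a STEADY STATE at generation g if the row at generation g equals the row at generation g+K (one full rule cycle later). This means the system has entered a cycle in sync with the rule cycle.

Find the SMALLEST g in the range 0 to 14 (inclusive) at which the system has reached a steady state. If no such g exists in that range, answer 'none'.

Gen 0: 11001000010
Gen 1 (rule 182): 00111100111
Gen 2 (rule 158): 01111011110
Gen 3 (rule 225): 00111101110
Gen 4 (rule 182): 01011010101
Gen 5 (rule 158): 11010010101
Gen 6 (rule 225): 01100001010
Gen 7 (rule 182): 10010011111
Gen 8 (rule 158): 11111111110
Gen 9 (rule 225): 01111111110
Gen 10 (rule 182): 10111111101
Gen 11 (rule 158): 10111111001
Gen 12 (rule 225): 01011111000
Gen 13 (rule 182): 11101110100
Gen 14 (rule 158): 11001100110
Gen 15 (rule 225): 01000100010
Gen 16 (rule 182): 11101110111
Gen 17 (rule 158): 11001100110

Answer: 14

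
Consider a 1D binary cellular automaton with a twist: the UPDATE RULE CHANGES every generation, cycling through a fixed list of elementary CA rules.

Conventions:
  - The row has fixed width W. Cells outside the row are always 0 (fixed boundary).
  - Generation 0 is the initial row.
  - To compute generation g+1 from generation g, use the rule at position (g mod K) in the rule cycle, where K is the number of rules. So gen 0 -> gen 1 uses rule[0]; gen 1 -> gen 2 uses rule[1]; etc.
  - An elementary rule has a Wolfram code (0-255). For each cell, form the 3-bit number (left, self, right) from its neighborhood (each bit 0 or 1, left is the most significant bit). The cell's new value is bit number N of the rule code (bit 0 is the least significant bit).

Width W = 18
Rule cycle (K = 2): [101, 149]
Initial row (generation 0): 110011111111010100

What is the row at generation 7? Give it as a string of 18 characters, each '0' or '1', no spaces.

Answer: 000001010010111010

Derivation:
Gen 0: 110011111111010100
Gen 1 (rule 101): 010000000001111101
Gen 2 (rule 149): 011111111100111001
Gen 3 (rule 101): 000000000100001001
Gen 4 (rule 149): 111111110111101101
Gen 5 (rule 101): 000000011000110111
Gen 6 (rule 149): 111111000110000010
Gen 7 (rule 101): 000001010010111010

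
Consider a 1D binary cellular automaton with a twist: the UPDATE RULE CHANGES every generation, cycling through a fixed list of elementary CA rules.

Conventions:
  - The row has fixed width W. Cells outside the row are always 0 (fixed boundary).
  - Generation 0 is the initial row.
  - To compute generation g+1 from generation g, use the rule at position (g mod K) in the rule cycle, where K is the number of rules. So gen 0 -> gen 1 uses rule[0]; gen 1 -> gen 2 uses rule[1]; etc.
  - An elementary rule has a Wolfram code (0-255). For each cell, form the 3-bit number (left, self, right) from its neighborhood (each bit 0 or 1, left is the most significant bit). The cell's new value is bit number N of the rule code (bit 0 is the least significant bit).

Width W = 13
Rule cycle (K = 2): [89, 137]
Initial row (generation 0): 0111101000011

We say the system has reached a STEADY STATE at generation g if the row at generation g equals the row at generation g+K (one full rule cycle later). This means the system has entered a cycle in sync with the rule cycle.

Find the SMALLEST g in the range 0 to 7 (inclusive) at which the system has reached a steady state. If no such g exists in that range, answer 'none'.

Answer: none

Derivation:
Gen 0: 0111101000011
Gen 1 (rule 89): 0100100111011
Gen 2 (rule 137): 0000000110010
Gen 3 (rule 89): 1111110111001
Gen 4 (rule 137): 1111100110000
Gen 5 (rule 89): 1000110111111
Gen 6 (rule 137): 0010100111110
Gen 7 (rule 89): 1000010100011
Gen 8 (rule 137): 0011000001010
Gen 9 (rule 89): 1011111100001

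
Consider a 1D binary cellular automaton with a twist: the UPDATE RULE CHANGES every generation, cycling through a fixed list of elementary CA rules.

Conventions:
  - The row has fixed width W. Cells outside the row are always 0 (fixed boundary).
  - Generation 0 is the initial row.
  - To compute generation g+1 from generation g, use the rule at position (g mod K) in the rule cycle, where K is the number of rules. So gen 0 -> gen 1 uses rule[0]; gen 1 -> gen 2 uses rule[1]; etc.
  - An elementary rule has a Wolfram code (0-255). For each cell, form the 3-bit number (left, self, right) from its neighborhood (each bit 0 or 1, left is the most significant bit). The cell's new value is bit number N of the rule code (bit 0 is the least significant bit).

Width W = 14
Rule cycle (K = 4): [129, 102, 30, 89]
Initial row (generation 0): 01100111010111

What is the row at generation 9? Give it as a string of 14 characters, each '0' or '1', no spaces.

Gen 0: 01100111010111
Gen 1 (rule 129): 00000010000010
Gen 2 (rule 102): 00000110000110
Gen 3 (rule 30): 00001101001101
Gen 4 (rule 89): 11101100101100
Gen 5 (rule 129): 01000000000001
Gen 6 (rule 102): 11000000000011
Gen 7 (rule 30): 10100000000110
Gen 8 (rule 89): 00011111110111
Gen 9 (rule 129): 11001111100010

Answer: 11001111100010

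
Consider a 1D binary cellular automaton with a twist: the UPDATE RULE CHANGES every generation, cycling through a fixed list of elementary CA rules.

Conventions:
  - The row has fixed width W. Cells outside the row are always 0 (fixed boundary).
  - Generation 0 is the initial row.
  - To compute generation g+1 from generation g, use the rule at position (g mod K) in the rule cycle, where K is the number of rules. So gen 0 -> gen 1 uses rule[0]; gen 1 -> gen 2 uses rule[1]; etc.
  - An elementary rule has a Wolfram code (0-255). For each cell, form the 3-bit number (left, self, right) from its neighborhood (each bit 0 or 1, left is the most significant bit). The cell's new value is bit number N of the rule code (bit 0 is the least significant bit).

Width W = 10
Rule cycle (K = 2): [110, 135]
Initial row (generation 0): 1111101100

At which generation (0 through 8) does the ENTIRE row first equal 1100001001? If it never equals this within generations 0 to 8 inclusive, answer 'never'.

Gen 0: 1111101100
Gen 1 (rule 110): 1000111100
Gen 2 (rule 135): 1011011001
Gen 3 (rule 110): 1111111011
Gen 4 (rule 135): 0111110000
Gen 5 (rule 110): 1100010000
Gen 6 (rule 135): 0001110111
Gen 7 (rule 110): 0011011101
Gen 8 (rule 135): 1100001001

Answer: 8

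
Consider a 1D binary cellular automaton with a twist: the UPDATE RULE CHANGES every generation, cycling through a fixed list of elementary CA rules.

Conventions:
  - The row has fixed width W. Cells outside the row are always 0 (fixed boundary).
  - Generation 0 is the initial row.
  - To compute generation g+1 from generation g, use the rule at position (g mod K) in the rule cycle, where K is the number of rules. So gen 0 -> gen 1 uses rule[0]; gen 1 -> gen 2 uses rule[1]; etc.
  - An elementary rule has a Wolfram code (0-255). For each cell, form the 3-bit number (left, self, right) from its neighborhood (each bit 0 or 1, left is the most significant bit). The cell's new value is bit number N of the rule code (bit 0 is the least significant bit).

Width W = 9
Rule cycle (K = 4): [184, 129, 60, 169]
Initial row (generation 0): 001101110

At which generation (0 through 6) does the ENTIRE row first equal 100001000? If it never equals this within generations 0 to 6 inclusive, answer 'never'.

Answer: 2

Derivation:
Gen 0: 001101110
Gen 1 (rule 184): 001011101
Gen 2 (rule 129): 100001000
Gen 3 (rule 60): 110001100
Gen 4 (rule 169): 100101001
Gen 5 (rule 184): 010010100
Gen 6 (rule 129): 000000001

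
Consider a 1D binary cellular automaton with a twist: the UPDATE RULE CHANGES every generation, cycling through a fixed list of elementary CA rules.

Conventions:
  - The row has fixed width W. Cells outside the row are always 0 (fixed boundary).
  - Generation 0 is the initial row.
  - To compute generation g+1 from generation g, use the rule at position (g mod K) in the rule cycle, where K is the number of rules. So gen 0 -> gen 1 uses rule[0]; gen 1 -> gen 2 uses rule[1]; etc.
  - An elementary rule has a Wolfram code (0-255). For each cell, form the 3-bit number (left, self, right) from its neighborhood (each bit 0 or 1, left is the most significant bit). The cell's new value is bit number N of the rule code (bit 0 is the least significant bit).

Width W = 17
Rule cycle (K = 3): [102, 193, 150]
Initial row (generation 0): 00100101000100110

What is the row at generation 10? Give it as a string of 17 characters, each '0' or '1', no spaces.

Answer: 10000011101011111

Derivation:
Gen 0: 00100101000100110
Gen 1 (rule 102): 01101111001101010
Gen 2 (rule 193): 00100111000100000
Gen 3 (rule 150): 01111010101110000
Gen 4 (rule 102): 10001111110010000
Gen 5 (rule 193): 00100111110000111
Gen 6 (rule 150): 01111011101001010
Gen 7 (rule 102): 10001100111011110
Gen 8 (rule 193): 00100100011001110
Gen 9 (rule 150): 01111110100110101
Gen 10 (rule 102): 10000011101011111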